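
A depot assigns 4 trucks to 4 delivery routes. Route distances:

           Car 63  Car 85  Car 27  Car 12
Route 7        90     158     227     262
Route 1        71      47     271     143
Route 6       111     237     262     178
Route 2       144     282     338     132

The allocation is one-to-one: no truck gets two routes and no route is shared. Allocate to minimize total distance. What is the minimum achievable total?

Optimal: Car 63→Route 6 (111 km), Car 85→Route 1 (47 km), Car 27→Route 7 (227 km), Car 12→Route 2 (132 km) — total 111+47+227+132 = 517 km.
Min-entry greedy (repeatedly take the single cheapest remaining cell) gives 531 km, worse by 14.
Every other assignment is strictly worse.

Min total: 517 km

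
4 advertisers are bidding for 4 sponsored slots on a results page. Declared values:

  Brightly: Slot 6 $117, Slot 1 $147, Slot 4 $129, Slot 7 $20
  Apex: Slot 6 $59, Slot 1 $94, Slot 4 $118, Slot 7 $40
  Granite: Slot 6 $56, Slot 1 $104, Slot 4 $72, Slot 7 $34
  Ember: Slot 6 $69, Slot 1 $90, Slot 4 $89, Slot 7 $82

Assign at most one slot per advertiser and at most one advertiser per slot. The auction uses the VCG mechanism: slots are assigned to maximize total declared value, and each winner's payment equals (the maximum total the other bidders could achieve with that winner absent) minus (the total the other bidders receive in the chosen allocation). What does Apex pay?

Efficient allocation: Brightly→Slot 6 ($117), Apex→Slot 4 ($118), Granite→Slot 1 ($104), Ember→Slot 7 ($82); total welfare W = $421.
Apex receives Slot 4 at value $118, so the others get W − 118 = $303.
Without Apex: best allocation of the remaining 3 bidders over all 4 slots is Brightly→Slot 4 ($129), Granite→Slot 1 ($104), Ember→Slot 7 ($82), total $315.
VCG payment = (others' best without Apex) − (others' welfare with Apex) = 315 − 303 = $12.

Apex pays $12.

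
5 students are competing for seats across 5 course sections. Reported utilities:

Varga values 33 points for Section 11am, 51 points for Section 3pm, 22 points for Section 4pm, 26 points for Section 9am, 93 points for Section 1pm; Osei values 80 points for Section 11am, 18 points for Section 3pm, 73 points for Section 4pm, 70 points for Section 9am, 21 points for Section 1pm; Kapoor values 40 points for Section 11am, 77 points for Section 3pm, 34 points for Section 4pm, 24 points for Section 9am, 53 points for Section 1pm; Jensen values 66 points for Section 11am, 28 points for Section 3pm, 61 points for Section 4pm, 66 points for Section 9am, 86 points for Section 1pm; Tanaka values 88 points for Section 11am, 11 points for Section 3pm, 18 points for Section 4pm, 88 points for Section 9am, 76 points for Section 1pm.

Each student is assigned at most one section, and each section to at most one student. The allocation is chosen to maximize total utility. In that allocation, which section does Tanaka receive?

Tanaka receives Section 9am.

This is a one-to-one assignment (maximum-weight bipartite matching).
Optimal: Varga→Section 1pm (93 points), Osei→Section 11am (80 points), Kapoor→Section 3pm (77 points), Jensen→Section 4pm (61 points), Tanaka→Section 9am (88 points) — total 93+80+77+61+88 = 399 points.
Column-greedy (each section in turn goes to its best remaining student) gives 397 points, worse by 2.
Tanaka's own top section is Section 11am (88 points), but forcing Tanaka→Section 11am and reassigning the rest optimally gives only 397 points — worse by 2.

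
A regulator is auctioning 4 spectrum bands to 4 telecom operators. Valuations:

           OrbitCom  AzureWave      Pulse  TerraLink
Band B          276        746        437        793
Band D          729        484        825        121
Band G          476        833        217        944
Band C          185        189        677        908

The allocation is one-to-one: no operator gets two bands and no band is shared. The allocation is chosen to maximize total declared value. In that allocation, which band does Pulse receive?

Optimal: OrbitCom→Band D ($729M), AzureWave→Band B ($746M), Pulse→Band C ($677M), TerraLink→Band G ($944M) — total 729+746+677+944 = $3096M.
Row-greedy (each operator in turn takes its best remaining band) gives $3032M, worse by 64.
Swapping TerraLink↔Pulse (TerraLink→Band C $908M, Pulse→Band G $217M) loses 496.
Every other assignment is strictly worse.
Pulse's own top band is Band D ($825M), but forcing Pulse→Band D and reassigning the rest optimally gives only $2955M — worse by 141.

Pulse receives Band C.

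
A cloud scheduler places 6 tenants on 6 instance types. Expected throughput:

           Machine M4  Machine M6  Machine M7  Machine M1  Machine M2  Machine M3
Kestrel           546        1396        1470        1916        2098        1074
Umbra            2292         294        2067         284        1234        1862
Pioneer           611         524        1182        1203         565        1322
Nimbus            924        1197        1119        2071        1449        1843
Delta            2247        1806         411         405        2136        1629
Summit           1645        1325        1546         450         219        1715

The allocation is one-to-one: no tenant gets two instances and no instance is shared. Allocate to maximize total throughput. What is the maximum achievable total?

Max total: 11164 ops/s

Optimal: Kestrel→Machine M2 (2098 ops/s), Umbra→Machine M4 (2292 ops/s), Pioneer→Machine M7 (1182 ops/s), Nimbus→Machine M1 (2071 ops/s), Delta→Machine M6 (1806 ops/s), Summit→Machine M3 (1715 ops/s) — total 2098+2292+1182+2071+1806+1715 = 11164 ops/s.
Column-greedy (each instance in turn goes to its best remaining tenant) gives 11135 ops/s, worse by 29.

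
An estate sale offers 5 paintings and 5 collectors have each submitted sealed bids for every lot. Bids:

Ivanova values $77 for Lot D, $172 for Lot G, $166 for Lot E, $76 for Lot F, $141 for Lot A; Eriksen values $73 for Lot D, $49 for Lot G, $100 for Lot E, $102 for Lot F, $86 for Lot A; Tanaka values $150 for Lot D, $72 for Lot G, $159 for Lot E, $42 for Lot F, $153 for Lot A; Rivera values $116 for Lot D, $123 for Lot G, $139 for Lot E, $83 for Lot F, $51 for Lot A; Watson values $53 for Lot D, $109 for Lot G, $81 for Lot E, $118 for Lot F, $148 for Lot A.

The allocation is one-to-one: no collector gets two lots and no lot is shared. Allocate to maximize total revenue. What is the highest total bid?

Max total: $711

Optimal: Ivanova→Lot G ($172), Eriksen→Lot F ($102), Tanaka→Lot D ($150), Rivera→Lot E ($139), Watson→Lot A ($148) — total 172+102+150+139+148 = $711.
Max-entry greedy (repeatedly take the single best remaining cell) gives $697, worse by 14.
Every other assignment is strictly worse.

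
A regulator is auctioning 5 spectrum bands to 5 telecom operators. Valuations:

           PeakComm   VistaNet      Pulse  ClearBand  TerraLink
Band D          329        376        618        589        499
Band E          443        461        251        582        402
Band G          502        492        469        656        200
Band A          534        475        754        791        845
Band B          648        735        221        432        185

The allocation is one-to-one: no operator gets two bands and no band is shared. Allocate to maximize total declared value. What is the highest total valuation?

Optimal: PeakComm→Band E ($443M), VistaNet→Band B ($735M), Pulse→Band D ($618M), ClearBand→Band G ($656M), TerraLink→Band A ($845M) — total 443+735+618+656+845 = $3297M.
Column-greedy (each band in turn goes to its best remaining operator) gives $3282M, worse by 15.
Next-best assignment: PeakComm→Band G, VistaNet→Band B, Pulse→Band D, ClearBand→Band E, TerraLink→Band A = $3282M.
Swapping PeakComm↔ClearBand (PeakComm→Band G $502M, ClearBand→Band E $582M) loses 15.
Checked against all permutations: $3297M is optimal.

Maximum total: $3297M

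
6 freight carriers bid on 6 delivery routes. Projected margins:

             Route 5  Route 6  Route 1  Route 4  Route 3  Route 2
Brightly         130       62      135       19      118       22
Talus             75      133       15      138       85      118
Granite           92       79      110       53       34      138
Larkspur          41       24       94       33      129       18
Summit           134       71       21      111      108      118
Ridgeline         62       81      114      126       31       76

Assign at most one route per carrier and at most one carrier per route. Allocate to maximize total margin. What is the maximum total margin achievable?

Optimal: Brightly→Route 1 ($135k), Talus→Route 6 ($133k), Granite→Route 2 ($138k), Larkspur→Route 3 ($129k), Summit→Route 5 ($134k), Ridgeline→Route 4 ($126k) — total 135+133+138+129+134+126 = $795k.
Max-entry greedy (repeatedly take the single best remaining cell) gives $755k, worse by 40.
Swapping Brightly↔Talus (Brightly→Route 6 $62k, Talus→Route 1 $15k) loses 191.
Every other assignment is strictly worse.

Maximum total: $795k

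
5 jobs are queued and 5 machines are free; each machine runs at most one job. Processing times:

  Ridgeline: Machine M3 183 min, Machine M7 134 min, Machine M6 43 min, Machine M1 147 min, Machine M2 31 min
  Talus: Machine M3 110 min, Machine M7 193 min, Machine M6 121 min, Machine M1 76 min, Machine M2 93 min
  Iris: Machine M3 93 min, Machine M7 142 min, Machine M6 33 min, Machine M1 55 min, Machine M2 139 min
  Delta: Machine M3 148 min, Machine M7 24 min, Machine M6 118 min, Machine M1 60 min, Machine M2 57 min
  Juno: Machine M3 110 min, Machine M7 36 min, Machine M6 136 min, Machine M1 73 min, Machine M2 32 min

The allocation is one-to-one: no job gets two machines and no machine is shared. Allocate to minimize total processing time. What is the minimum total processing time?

Min total: 264 min

Optimal: Ridgeline→Machine M6 (43 min), Talus→Machine M3 (110 min), Iris→Machine M1 (55 min), Delta→Machine M7 (24 min), Juno→Machine M2 (32 min) — total 43+110+55+24+32 = 264 min.
Column-greedy (each machine in turn goes to its cheapest remaining job) gives 326 min, worse by 62.
Swapping Juno↔Talus (Juno→Machine M3 110 min, Talus→Machine M2 93 min) adds 61.
No other one-to-one assignment undercuts 264 min.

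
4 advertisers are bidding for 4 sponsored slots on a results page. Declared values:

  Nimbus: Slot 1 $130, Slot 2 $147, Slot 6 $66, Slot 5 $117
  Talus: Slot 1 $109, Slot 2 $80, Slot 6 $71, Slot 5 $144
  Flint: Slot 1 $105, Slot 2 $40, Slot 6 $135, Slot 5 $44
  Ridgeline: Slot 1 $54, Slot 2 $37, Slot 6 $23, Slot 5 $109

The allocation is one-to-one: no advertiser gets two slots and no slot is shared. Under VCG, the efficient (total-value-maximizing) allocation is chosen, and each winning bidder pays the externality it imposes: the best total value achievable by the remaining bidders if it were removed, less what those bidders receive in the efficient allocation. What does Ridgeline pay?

Efficient allocation: Nimbus→Slot 2 ($147), Talus→Slot 1 ($109), Flint→Slot 6 ($135), Ridgeline→Slot 5 ($109); total welfare W = $500.
Ridgeline receives Slot 5 at value $109, so the others get W − 109 = $391.
Without Ridgeline: best allocation of the remaining 3 bidders over all 4 slots is Nimbus→Slot 2 ($147), Talus→Slot 5 ($144), Flint→Slot 6 ($135), total $426.
VCG payment = (others' best without Ridgeline) − (others' welfare with Ridgeline) = 426 − 391 = $35.

Ridgeline pays $35.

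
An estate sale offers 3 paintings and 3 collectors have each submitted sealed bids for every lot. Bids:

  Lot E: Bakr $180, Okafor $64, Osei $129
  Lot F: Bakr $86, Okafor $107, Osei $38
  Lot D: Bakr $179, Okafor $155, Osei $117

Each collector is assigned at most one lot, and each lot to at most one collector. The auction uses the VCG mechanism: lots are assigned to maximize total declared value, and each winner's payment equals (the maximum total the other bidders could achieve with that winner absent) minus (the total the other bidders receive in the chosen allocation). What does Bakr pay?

Bakr pays $48.

Efficient allocation: Bakr→Lot D ($179), Okafor→Lot F ($107), Osei→Lot E ($129); total welfare W = $415.
Bakr receives Lot D at value $179, so the others get W − 179 = $236.
Without Bakr: best allocation of the remaining 2 bidders over all 3 lots is Okafor→Lot D ($155), Osei→Lot E ($129), total $284.
VCG payment = (others' best without Bakr) − (others' welfare with Bakr) = 284 − 236 = $48.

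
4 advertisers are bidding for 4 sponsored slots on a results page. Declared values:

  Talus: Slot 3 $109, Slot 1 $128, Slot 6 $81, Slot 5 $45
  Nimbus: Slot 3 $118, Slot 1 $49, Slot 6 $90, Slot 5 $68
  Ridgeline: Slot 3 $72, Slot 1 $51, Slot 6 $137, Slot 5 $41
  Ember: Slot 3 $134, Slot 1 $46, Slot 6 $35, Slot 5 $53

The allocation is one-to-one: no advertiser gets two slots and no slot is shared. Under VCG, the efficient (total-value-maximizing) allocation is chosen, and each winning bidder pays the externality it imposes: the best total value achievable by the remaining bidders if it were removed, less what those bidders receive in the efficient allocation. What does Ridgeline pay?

Efficient allocation: Talus→Slot 1 ($128), Nimbus→Slot 5 ($68), Ridgeline→Slot 6 ($137), Ember→Slot 3 ($134); total welfare W = $467.
Ridgeline receives Slot 6 at value $137, so the others get W − 137 = $330.
Without Ridgeline: best allocation of the remaining 3 bidders over all 4 slots is Talus→Slot 1 ($128), Nimbus→Slot 6 ($90), Ember→Slot 3 ($134), total $352.
VCG payment = (others' best without Ridgeline) − (others' welfare with Ridgeline) = 352 − 330 = $22.

Ridgeline pays $22.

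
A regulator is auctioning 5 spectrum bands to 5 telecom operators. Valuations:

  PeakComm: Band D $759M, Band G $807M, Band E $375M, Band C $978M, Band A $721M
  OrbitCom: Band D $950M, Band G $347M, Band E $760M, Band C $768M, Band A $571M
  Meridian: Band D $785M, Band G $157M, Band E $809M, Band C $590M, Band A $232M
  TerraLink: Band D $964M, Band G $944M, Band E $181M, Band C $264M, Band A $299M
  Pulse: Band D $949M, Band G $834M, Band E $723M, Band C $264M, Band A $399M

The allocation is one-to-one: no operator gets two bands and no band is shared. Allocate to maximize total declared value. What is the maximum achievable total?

Optimal: PeakComm→Band C ($978M), OrbitCom→Band A ($571M), Meridian→Band E ($809M), TerraLink→Band G ($944M), Pulse→Band D ($949M) — total 978+571+809+944+949 = $4251M.
Row-greedy (each operator in turn takes its best remaining band) gives $4080M, worse by 171.
Next-best assignment: PeakComm→Band A, OrbitCom→Band C, Meridian→Band E, TerraLink→Band G, Pulse→Band D = $4191M.
Swapping OrbitCom↔PeakComm (OrbitCom→Band C $768M, PeakComm→Band A $721M) loses 60.

Maximum total: $4251M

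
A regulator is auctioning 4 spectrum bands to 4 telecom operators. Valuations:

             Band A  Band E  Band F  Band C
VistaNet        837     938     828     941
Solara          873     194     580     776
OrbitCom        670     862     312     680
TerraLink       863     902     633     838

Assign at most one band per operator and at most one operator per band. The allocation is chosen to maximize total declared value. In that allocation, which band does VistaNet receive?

Optimal: VistaNet→Band F ($828M), Solara→Band A ($873M), OrbitCom→Band E ($862M), TerraLink→Band C ($838M) — total 828+873+862+838 = $3401M.
Max-entry greedy (repeatedly take the single best remaining cell) gives $3028M, worse by 373.
Checked against all permutations: $3401M is optimal.
VistaNet's own top band is Band C ($941M), but forcing VistaNet→Band C and reassigning the rest optimally gives only $3309M — worse by 92.

VistaNet receives Band F.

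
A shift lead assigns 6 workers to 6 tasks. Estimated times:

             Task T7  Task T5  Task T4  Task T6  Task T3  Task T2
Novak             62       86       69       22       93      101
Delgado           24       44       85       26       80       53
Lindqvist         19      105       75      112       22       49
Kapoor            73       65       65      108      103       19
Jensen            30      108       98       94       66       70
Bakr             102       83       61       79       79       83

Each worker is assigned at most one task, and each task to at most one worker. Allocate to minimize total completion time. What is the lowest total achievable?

Treat this as an assignment problem: match each worker to one task.
Optimal: Novak→Task T6 (22 min), Delgado→Task T5 (44 min), Lindqvist→Task T3 (22 min), Kapoor→Task T2 (19 min), Jensen→Task T7 (30 min), Bakr→Task T4 (61 min) — total 22+44+22+19+30+61 = 198 min.
Min-entry greedy (repeatedly take the single cheapest remaining cell) gives 231 min, worse by 33.
Next-best assignment: Novak→Task T6, Delgado→Task T5, Lindqvist→Task T7, Kapoor→Task T2, Jensen→Task T3, Bakr→Task T4 = 231 min.
Every other assignment is strictly worse.

Min total: 198 min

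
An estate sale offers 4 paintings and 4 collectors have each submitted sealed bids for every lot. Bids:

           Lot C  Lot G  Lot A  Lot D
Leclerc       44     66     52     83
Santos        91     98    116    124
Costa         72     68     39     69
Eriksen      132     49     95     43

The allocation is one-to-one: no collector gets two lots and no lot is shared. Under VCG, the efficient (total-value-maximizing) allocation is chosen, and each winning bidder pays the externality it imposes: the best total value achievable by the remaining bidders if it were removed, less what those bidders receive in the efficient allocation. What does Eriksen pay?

Efficient allocation: Leclerc→Lot D ($83), Santos→Lot A ($116), Costa→Lot G ($68), Eriksen→Lot C ($132); total welfare W = $399.
Eriksen receives Lot C at value $132, so the others get W − 132 = $267.
Without Eriksen: best allocation of the remaining 3 bidders over all 4 lots is Leclerc→Lot D ($83), Santos→Lot A ($116), Costa→Lot C ($72), total $271.
VCG payment = (others' best without Eriksen) − (others' welfare with Eriksen) = 271 − 267 = $4.

Eriksen pays $4.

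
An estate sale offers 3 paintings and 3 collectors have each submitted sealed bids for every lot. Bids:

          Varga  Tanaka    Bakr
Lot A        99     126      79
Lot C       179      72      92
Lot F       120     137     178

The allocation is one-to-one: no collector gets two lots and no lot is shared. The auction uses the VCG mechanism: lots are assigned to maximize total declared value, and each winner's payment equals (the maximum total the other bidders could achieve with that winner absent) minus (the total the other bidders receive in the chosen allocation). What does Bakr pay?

Efficient allocation: Varga→Lot C ($179), Tanaka→Lot A ($126), Bakr→Lot F ($178); total welfare W = $483.
Bakr receives Lot F at value $178, so the others get W − 178 = $305.
Without Bakr: best allocation of the remaining 2 bidders over all 3 lots is Varga→Lot C ($179), Tanaka→Lot F ($137), total $316.
VCG payment = (others' best without Bakr) − (others' welfare with Bakr) = 316 − 305 = $11.

Bakr pays $11.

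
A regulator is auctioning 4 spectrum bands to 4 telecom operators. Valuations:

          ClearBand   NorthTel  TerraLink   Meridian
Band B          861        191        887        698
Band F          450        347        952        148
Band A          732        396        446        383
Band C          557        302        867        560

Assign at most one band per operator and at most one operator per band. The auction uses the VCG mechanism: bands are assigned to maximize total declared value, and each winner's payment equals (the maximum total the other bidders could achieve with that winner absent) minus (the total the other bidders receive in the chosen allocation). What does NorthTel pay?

Efficient allocation: ClearBand→Band B ($861M), NorthTel→Band A ($396M), TerraLink→Band F ($952M), Meridian→Band C ($560M); total welfare W = $2769M.
NorthTel receives Band A at value $396M, so the others get W − 396 = $2373M.
Without NorthTel: best allocation of the remaining 3 bidders over all 4 bands is ClearBand→Band A ($732M), TerraLink→Band F ($952M), Meridian→Band B ($698M), total $2382M.
VCG payment = (others' best without NorthTel) − (others' welfare with NorthTel) = 2382 − 2373 = $9M.

NorthTel pays $9M.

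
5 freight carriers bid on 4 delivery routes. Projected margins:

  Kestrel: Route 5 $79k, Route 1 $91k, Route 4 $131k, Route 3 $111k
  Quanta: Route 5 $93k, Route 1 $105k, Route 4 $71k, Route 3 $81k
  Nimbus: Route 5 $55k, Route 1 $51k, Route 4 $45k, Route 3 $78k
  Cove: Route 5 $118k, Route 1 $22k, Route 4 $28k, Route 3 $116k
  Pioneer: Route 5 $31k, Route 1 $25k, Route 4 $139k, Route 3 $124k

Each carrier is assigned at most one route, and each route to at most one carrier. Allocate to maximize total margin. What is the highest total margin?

This is the linear assignment problem.
Optimal: Cove→Route 5 ($118k), Quanta→Route 1 ($105k), Kestrel→Route 4 ($131k), Pioneer→Route 3 ($124k) — total 118+105+131+124 = $478k.
Column-greedy (each route in turn goes to its best remaining carrier) gives $473k, worse by 5.
Next-best assignment: Cove→Route 5, Quanta→Route 1, Pioneer→Route 4, Kestrel→Route 3 = $473k.
Swapping Quanta↔Pioneer (Quanta→Route 3 $81k, Pioneer→Route 1 $25k) loses 123.

Max total: $478k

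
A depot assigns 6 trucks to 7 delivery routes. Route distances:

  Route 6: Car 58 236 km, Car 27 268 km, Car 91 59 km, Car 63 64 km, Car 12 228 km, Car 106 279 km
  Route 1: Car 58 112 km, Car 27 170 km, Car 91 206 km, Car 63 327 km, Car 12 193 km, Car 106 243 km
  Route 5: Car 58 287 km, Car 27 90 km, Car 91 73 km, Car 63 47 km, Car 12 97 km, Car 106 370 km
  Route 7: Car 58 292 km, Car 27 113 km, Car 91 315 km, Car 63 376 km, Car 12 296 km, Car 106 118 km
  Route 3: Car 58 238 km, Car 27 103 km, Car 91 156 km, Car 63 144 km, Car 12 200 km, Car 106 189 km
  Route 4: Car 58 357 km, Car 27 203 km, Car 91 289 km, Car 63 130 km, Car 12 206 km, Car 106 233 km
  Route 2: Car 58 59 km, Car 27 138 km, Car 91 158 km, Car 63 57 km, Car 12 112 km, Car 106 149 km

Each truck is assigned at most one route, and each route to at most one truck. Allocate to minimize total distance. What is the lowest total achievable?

Minimum total: 546 km

Optimal: Car 58→Route 1 (112 km), Car 27→Route 3 (103 km), Car 91→Route 6 (59 km), Car 63→Route 2 (57 km), Car 12→Route 5 (97 km), Car 106→Route 7 (118 km) — total 112+103+59+57+97+118 = 546 km.
Min-entry greedy (repeatedly take the single cheapest remaining cell) gives 579 km, worse by 33.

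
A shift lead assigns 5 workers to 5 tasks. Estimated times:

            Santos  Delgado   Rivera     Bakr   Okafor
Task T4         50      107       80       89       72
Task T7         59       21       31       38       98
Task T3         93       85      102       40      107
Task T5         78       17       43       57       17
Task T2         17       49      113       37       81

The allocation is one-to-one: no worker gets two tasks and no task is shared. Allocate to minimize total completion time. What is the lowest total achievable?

Min total: 175 min

Optimal: Santos→Task T2 (17 min), Delgado→Task T7 (21 min), Rivera→Task T4 (80 min), Bakr→Task T3 (40 min), Okafor→Task T5 (17 min) — total 17+21+80+40+17 = 175 min.
Min-entry greedy (repeatedly take the single cheapest remaining cell) gives 177 min, worse by 2.
Next-best assignment: Santos→Task T2, Delgado→Task T5, Rivera→Task T7, Bakr→Task T3, Okafor→Task T4 = 177 min.
Swapping Bakr↔Santos (Bakr→Task T2 37 min, Santos→Task T3 93 min) adds 73.
Checked against all permutations: 175 min is optimal.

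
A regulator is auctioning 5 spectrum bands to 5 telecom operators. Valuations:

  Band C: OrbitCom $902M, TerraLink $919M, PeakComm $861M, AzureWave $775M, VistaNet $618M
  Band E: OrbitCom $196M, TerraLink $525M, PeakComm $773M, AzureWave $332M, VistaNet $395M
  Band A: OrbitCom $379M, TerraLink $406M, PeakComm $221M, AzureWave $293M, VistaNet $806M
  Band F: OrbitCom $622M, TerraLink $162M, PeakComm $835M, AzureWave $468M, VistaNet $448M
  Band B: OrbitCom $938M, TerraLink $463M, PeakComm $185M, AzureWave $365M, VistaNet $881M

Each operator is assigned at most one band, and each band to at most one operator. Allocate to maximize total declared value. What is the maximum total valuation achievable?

This is a one-to-one assignment (maximum-weight bipartite matching).
Optimal: OrbitCom→Band B ($938M), TerraLink→Band C ($919M), PeakComm→Band E ($773M), AzureWave→Band F ($468M), VistaNet→Band A ($806M) — total 938+919+773+468+806 = $3904M.
Row-greedy (each operator in turn takes its best remaining band) gives $3830M, worse by 74.

Maximum total: $3904M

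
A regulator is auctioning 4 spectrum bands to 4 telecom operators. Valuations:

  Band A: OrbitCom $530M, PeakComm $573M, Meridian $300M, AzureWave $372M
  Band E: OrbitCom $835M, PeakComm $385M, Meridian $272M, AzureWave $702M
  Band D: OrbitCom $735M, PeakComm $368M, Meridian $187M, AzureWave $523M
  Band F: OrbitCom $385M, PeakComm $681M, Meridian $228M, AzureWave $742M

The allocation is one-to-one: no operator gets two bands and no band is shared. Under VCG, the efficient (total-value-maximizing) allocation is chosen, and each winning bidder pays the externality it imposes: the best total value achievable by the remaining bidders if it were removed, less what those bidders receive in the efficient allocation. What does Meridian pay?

Efficient allocation: OrbitCom→Band D ($735M), PeakComm→Band F ($681M), Meridian→Band A ($300M), AzureWave→Band E ($702M); total welfare W = $2418M.
Meridian receives Band A at value $300M, so the others get W − 300 = $2118M.
Without Meridian: best allocation of the remaining 3 bidders over all 4 bands is OrbitCom→Band E ($835M), PeakComm→Band A ($573M), AzureWave→Band F ($742M), total $2150M.
VCG payment = (others' best without Meridian) − (others' welfare with Meridian) = 2150 − 2118 = $32M.

Meridian pays $32M.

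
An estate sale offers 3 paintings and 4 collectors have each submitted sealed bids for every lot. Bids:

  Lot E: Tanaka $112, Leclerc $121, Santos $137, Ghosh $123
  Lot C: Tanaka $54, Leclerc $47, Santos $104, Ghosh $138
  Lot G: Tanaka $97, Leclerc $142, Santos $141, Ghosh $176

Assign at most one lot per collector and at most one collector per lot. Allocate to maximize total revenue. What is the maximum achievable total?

Maximum total: $417

Optimal: Santos→Lot E ($137), Ghosh→Lot C ($138), Leclerc→Lot G ($142) — total 137+138+142 = $417.
Max-entry greedy (repeatedly take the single best remaining cell) gives $367, worse by 50.
Swapping Ghosh↔Leclerc (Ghosh→Lot G $176, Leclerc→Lot C $47) loses 57.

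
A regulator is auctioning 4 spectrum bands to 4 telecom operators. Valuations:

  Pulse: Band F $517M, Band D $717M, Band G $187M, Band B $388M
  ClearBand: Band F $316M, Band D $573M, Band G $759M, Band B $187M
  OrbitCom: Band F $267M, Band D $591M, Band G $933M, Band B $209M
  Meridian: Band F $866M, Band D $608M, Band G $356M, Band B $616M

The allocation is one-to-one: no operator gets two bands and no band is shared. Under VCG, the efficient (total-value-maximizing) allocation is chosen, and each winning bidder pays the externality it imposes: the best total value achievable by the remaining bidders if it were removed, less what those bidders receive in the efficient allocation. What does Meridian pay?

Efficient allocation: Pulse→Band B ($388M), ClearBand→Band D ($573M), OrbitCom→Band G ($933M), Meridian→Band F ($866M); total welfare W = $2760M.
Meridian receives Band F at value $866M, so the others get W − 866 = $1894M.
Without Meridian: best allocation of the remaining 3 bidders over all 4 bands is Pulse→Band F ($517M), ClearBand→Band D ($573M), OrbitCom→Band G ($933M), total $2023M.
VCG payment = (others' best without Meridian) − (others' welfare with Meridian) = 2023 − 1894 = $129M.

Meridian pays $129M.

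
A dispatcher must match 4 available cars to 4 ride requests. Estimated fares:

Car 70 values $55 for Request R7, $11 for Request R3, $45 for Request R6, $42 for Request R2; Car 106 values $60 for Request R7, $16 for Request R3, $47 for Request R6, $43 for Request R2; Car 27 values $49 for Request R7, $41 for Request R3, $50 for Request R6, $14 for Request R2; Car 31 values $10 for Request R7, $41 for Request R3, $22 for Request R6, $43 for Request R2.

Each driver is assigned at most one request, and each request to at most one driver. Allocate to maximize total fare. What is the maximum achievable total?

Treat this as an assignment problem: match each driver to one request.
Optimal: Car 70→Request R2 ($42), Car 106→Request R7 ($60), Car 27→Request R6 ($50), Car 31→Request R3 ($41) — total 42+60+50+41 = $193.
Row-greedy (each driver in turn takes its best remaining request) gives $186, worse by 7.
Next-best assignment: Car 70→Request R7, Car 106→Request R2, Car 27→Request R6, Car 31→Request R3 = $189.

Maximum total: $193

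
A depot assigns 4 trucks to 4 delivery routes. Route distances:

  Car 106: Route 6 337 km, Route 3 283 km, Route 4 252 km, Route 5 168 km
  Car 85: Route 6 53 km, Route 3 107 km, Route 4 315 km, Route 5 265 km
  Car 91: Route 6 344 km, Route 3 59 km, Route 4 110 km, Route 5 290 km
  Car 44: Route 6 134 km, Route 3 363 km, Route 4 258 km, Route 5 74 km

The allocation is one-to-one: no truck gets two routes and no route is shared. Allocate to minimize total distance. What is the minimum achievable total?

Min total: 438 km

Optimal: Car 106→Route 4 (252 km), Car 85→Route 6 (53 km), Car 91→Route 3 (59 km), Car 44→Route 5 (74 km) — total 252+53+59+74 = 438 km.
Row-greedy (each truck in turn takes its cheapest remaining route) gives 538 km, worse by 100.
Next-best assignment: Car 106→Route 5, Car 85→Route 3, Car 91→Route 4, Car 44→Route 6 = 519 km.
Swapping Car 106↔Car 44 (Car 106→Route 5 168 km, Car 44→Route 4 258 km) adds 100.
Every other assignment is strictly worse.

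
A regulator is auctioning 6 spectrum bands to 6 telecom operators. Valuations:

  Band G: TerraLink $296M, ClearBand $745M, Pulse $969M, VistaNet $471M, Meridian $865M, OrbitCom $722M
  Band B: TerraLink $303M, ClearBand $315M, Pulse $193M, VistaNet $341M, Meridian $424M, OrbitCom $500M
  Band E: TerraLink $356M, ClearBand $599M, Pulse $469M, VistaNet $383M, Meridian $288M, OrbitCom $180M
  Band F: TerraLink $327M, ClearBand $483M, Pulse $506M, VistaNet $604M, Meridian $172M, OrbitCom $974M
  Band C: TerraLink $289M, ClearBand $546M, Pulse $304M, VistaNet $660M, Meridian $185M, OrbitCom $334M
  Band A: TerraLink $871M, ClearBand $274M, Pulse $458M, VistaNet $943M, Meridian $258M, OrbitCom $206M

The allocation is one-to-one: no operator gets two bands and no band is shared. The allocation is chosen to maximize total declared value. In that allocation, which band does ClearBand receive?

ClearBand receives Band E.

Optimal: TerraLink→Band A ($871M), ClearBand→Band E ($599M), Pulse→Band G ($969M), VistaNet→Band C ($660M), Meridian→Band B ($424M), OrbitCom→Band F ($974M) — total 871+599+969+660+424+974 = $4497M.
Row-greedy (each operator in turn takes its best remaining band) gives $3386M, worse by 1111.
ClearBand's own top band is Band G ($745M), but forcing ClearBand→Band G and reassigning the rest optimally gives only $4143M — worse by 354.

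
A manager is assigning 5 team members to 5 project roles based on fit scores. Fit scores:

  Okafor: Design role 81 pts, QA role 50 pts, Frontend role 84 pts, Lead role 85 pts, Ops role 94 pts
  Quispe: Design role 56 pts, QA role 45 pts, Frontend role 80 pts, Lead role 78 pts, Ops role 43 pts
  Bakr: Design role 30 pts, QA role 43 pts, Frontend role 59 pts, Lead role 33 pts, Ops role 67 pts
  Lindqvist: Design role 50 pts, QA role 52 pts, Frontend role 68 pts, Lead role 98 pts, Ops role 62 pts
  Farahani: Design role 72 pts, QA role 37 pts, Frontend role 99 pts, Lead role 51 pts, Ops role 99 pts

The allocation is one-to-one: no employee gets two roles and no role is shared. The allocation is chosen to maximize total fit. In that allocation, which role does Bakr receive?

Treat this as an assignment problem: match each employee to one role.
Optimal: Okafor→Design role (81 pts), Quispe→Frontend role (80 pts), Bakr→QA role (43 pts), Lindqvist→Lead role (98 pts), Farahani→Ops role (99 pts) — total 81+80+43+98+99 = 401 pts.
Max-entry greedy (repeatedly take the single best remaining cell) gives 390 pts, worse by 11.
Next-best assignment: Okafor→Design role, Quispe→QA role, Bakr→Ops role, Lindqvist→Lead role, Farahani→Frontend role = 390 pts.
No other one-to-one assignment exceeds 401 pts.
Bakr's own top role is Ops role (67 pts), but forcing Bakr→Ops role and reassigning the rest optimally gives only 390 pts — worse by 11.

Bakr receives QA role.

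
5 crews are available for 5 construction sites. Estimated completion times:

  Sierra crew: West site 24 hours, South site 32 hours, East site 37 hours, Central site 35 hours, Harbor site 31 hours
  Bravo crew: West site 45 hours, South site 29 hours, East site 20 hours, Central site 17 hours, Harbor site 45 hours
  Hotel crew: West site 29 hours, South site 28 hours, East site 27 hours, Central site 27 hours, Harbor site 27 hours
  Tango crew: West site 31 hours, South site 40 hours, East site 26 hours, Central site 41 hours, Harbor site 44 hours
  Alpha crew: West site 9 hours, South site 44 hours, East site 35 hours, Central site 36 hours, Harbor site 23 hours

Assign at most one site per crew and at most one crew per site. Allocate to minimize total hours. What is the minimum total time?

Min total: 111 hours

Optimal: Sierra crew→South site (32 hours), Bravo crew→Central site (17 hours), Hotel crew→Harbor site (27 hours), Tango crew→East site (26 hours), Alpha crew→West site (9 hours) — total 32+17+27+26+9 = 111 hours.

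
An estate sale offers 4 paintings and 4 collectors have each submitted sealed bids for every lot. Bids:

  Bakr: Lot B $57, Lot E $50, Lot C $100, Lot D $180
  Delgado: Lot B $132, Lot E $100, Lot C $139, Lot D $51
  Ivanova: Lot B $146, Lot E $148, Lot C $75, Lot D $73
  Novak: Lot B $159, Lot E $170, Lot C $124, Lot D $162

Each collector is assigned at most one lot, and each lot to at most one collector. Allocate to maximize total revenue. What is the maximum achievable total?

Maximum total: $635

Treat this as an assignment problem: match each collector to one lot.
Optimal: Bakr→Lot D ($180), Delgado→Lot C ($139), Ivanova→Lot B ($146), Novak→Lot E ($170) — total 180+139+146+170 = $635.
Column-greedy (each lot in turn goes to its best remaining collector) gives $626, worse by 9.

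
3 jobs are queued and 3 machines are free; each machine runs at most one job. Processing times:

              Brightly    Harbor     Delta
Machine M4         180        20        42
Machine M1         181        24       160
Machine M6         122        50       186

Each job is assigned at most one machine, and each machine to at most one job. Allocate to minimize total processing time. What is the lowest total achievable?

Minimum total: 188 min

Optimal: Brightly→Machine M6 (122 min), Harbor→Machine M1 (24 min), Delta→Machine M4 (42 min) — total 122+24+42 = 188 min.
Next-best assignment: Brightly→Machine M1, Harbor→Machine M6, Delta→Machine M4 = 273 min.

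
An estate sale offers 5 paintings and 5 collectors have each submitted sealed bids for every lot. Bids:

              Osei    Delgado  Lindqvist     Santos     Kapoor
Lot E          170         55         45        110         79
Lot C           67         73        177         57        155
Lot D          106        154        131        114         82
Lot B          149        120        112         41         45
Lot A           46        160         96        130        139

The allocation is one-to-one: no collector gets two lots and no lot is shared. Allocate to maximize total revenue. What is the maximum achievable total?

Max total: $729

Optimal: Osei→Lot B ($149), Delgado→Lot D ($154), Lindqvist→Lot C ($177), Santos→Lot E ($110), Kapoor→Lot A ($139) — total 149+154+177+110+139 = $729.
Max-entry greedy (repeatedly take the single best remaining cell) gives $666, worse by 63.
Next-best assignment: Osei→Lot E, Delgado→Lot D, Lindqvist→Lot B, Santos→Lot A, Kapoor→Lot C = $721.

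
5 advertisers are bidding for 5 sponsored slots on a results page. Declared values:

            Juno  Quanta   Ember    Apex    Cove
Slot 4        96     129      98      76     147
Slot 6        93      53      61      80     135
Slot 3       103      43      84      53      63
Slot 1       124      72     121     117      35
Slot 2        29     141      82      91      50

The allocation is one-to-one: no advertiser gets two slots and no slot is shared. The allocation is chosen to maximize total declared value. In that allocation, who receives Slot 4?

Ember receives Slot 4.

Optimal: Juno→Slot 3 ($103), Quanta→Slot 2 ($141), Ember→Slot 4 ($98), Apex→Slot 1 ($117), Cove→Slot 6 ($135) — total 103+141+98+117+135 = $594.
Max-entry greedy (repeatedly take the single best remaining cell) gives $576, worse by 18.
Next-best assignment: Juno→Slot 3, Quanta→Slot 2, Ember→Slot 1, Apex→Slot 6, Cove→Slot 4 = $592.
Swapping Quanta↔Apex (Quanta→Slot 1 $72, Apex→Slot 2 $91) loses 95.
Ember's own top slot is Slot 1 ($121), but forcing Ember→Slot 1 and reassigning the rest optimally gives only $592 — worse by 2.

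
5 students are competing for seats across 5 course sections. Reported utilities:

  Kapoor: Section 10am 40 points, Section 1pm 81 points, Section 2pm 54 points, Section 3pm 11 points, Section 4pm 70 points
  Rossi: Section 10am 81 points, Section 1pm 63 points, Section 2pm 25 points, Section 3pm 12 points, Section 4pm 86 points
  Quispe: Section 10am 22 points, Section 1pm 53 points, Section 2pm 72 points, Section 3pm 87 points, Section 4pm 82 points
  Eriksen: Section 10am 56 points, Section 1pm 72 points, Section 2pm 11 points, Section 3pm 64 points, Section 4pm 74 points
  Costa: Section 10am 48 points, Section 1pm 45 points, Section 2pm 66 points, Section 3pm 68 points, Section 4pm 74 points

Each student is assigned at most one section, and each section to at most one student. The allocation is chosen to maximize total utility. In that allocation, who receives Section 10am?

Optimal: Kapoor→Section 1pm (81 points), Rossi→Section 10am (81 points), Quispe→Section 3pm (87 points), Eriksen→Section 4pm (74 points), Costa→Section 2pm (66 points) — total 81+81+87+74+66 = 389 points.
Row-greedy (each student in turn takes its best remaining section) gives 376 points, worse by 13.
No other one-to-one assignment exceeds 389 points.
Rossi's own top section is Section 4pm (86 points), but forcing Rossi→Section 4pm and reassigning the rest optimally gives only 376 points — worse by 13.

Rossi receives Section 10am.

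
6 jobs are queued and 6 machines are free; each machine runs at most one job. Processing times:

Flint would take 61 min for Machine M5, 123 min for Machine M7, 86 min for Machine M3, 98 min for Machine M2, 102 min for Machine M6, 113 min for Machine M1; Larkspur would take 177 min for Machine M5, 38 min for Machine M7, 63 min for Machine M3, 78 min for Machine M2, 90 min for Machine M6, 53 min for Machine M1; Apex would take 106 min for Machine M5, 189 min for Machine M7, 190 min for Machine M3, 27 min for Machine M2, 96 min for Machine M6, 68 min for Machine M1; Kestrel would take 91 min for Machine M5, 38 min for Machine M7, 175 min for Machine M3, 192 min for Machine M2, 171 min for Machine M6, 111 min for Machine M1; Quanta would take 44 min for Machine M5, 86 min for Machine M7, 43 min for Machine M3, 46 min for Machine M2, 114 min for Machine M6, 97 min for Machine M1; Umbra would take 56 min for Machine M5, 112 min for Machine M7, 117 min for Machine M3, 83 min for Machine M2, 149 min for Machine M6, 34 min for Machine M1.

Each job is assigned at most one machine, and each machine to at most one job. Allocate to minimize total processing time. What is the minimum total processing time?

This is the linear assignment problem.
Optimal: Flint→Machine M5 (61 min), Larkspur→Machine M6 (90 min), Apex→Machine M2 (27 min), Kestrel→Machine M7 (38 min), Quanta→Machine M3 (43 min), Umbra→Machine M1 (34 min) — total 61+90+27+38+43+34 = 293 min.
Min-entry greedy (repeatedly take the single cheapest remaining cell) gives 374 min, worse by 81.
Checked against all permutations: 293 min is optimal.

Min total: 293 min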